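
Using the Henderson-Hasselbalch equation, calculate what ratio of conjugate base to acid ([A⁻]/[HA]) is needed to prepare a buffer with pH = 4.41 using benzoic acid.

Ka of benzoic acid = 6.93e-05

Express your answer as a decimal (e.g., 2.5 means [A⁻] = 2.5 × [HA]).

pKa = -log(6.93e-05) = 4.1593. pH = pKa + log([A⁻]/[HA]), so log([A⁻]/[HA]) = pH − pKa = 4.41 − 4.1593 = 0.2507. [A⁻]/[HA] = 10^(0.2507) = 1.78

[A⁻]/[HA] = 1.78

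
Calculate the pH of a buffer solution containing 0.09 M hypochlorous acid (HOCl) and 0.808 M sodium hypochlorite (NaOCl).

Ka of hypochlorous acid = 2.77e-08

pKa = -log(2.77e-08) = 7.56. pH = pKa + log([A⁻]/[HA]) = 7.56 + log(0.808/0.09)

pH = 8.51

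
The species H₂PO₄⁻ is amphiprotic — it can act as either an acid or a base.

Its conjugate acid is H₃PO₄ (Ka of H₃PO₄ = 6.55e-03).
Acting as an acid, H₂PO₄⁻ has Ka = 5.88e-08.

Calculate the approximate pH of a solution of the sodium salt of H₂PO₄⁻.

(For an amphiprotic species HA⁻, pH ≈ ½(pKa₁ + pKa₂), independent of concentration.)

pKa₁ = -log(6.55e-03) = 2.18; pKa₂ = -log(5.88e-08) = 7.23. For an amphiprotic species, pH ≈ ½(pKa₁ + pKa₂) = ½(2.18 + 7.23) = 4.71.

pH = 4.71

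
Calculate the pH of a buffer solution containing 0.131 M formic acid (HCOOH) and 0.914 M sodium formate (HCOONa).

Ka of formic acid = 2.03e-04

pKa = -log(2.03e-04) = 3.69. pH = pKa + log([A⁻]/[HA]) = 3.69 + log(0.914/0.131)

pH = 4.54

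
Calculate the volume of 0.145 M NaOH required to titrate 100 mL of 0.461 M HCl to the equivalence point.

At equivalence: moles acid = moles base. moles HCl = 0.461 × 100/1000 = 0.0461 mol. V_base = moles / 0.145 × 1000 = 317.9 mL.

V_{base} = 317.9 mL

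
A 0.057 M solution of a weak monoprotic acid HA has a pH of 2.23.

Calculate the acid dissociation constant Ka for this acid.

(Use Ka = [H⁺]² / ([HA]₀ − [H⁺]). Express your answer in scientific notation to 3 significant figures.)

[H⁺] = 10^(−pH) = 10^(−2.23) = 5.888e-03 M. For HA ⇌ H⁺ + A⁻, Ka = [H⁺][A⁻]/[HA] = [H⁺]² / ([HA]₀ − [H⁺]) = (5.888e-03)² / (0.057 − 5.888e-03) = 6.78e-04.

K_a = 6.78e-04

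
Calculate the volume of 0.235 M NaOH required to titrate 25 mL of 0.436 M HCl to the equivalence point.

At equivalence: moles acid = moles base. moles HCl = 0.436 × 25/1000 = 0.0109 mol. V_base = moles / 0.235 × 1000 = 46.4 mL.

V_{base} = 46.4 mL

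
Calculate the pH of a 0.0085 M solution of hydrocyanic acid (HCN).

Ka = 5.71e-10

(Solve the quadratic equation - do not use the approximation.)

x² + Ka×x - Ka×C = 0. Using quadratic formula: [H⁺] = 2.2028e-06

pH = 5.66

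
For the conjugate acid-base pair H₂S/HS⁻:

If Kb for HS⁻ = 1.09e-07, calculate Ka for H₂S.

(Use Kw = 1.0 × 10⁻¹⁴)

For a conjugate pair Ka × Kb = Kw, so Ka = Kw/Kb = 1.0 × 10⁻¹⁴ / 1.09e-07 = 9.17e-08.

K_a = 9.17e-08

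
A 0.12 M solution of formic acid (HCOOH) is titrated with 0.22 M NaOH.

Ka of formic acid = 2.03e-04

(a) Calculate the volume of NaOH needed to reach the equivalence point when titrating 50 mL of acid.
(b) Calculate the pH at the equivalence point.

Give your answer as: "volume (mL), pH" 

moles acid = 0.12 × 50/1000 = 0.006 mol; V_base = moles/0.22 × 1000 = 27.3 mL. At equivalence only the conjugate base is present: [A⁻] = 0.006/0.077 = 7.7647e-02 M. Kb = Kw/Ka = 4.93e-11; [OH⁻] = √(Kb × [A⁻]) = 1.9558e-06; pOH = 5.71; pH = 14 - pOH = 8.29.

V = 27.3 mL, pH = 8.29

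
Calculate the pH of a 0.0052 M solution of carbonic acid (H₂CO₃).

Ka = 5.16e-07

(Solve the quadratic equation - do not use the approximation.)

x² + Ka×x - Ka×C = 0. Using quadratic formula: [H⁺] = 5.1542e-05

pH = 4.29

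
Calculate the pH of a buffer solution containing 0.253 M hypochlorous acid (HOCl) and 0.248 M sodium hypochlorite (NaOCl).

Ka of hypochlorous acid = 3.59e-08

pKa = -log(3.59e-08) = 7.44. pH = pKa + log([A⁻]/[HA]) = 7.44 + log(0.248/0.253)

pH = 7.44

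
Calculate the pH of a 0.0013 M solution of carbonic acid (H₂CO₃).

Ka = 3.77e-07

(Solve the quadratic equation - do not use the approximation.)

x² + Ka×x - Ka×C = 0. Using quadratic formula: [H⁺] = 2.1951e-05

pH = 4.66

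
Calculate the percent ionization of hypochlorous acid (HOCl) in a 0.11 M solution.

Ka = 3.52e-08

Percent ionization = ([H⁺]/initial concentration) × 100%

Using Ka equilibrium: x² + Ka×x - Ka×C = 0. Solving: [H⁺] = 6.2208e-05. Percent = (6.2208e-05/0.11) × 100

Percent ionization = 0.0566%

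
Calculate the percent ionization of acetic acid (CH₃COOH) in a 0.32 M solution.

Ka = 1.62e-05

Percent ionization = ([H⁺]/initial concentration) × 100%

Using Ka equilibrium: x² + Ka×x - Ka×C = 0. Solving: [H⁺] = 2.2688e-03. Percent = (2.2688e-03/0.32) × 100

Percent ionization = 0.709%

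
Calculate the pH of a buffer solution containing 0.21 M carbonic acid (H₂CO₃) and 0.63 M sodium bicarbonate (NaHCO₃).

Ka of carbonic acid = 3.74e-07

pKa = -log(3.74e-07) = 6.43. pH = pKa + log([A⁻]/[HA]) = 6.43 + log(0.63/0.21)

pH = 6.90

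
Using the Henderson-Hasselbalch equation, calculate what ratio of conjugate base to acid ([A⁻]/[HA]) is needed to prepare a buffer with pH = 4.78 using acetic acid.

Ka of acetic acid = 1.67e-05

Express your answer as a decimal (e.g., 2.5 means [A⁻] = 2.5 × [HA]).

pKa = -log(1.67e-05) = 4.7773. pH = pKa + log([A⁻]/[HA]), so log([A⁻]/[HA]) = pH − pKa = 4.78 − 4.7773 = 0.0027. [A⁻]/[HA] = 10^(0.0027) = 1.01

[A⁻]/[HA] = 1.01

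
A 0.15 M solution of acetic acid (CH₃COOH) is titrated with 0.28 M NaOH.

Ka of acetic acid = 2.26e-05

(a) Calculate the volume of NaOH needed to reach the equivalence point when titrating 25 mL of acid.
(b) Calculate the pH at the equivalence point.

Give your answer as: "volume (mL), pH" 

moles acid = 0.15 × 25/1000 = 0.00375 mol; V_base = moles/0.28 × 1000 = 13.4 mL. At equivalence only the conjugate base is present: [A⁻] = 0.00375/0.038 = 9.7674e-02 M. Kb = Kw/Ka = 4.42e-10; [OH⁻] = √(Kb × [A⁻]) = 6.5741e-06; pOH = 5.18; pH = 14 - pOH = 8.82.

V = 13.4 mL, pH = 8.82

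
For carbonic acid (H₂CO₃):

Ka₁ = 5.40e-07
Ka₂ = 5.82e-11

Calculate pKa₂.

pKa₂ = -log(Ka₂) = -log(5.82e-11) = 10.24.

pK_{a2} = 10.24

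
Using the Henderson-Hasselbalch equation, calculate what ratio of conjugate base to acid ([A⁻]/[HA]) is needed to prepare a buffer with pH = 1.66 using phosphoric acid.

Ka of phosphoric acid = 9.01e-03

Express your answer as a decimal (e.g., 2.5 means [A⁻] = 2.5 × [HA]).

pKa = -log(9.01e-03) = 2.0453. pH = pKa + log([A⁻]/[HA]), so log([A⁻]/[HA]) = pH − pKa = 1.66 − 2.0453 = -0.3853. [A⁻]/[HA] = 10^(-0.3853) = 0.412

[A⁻]/[HA] = 0.412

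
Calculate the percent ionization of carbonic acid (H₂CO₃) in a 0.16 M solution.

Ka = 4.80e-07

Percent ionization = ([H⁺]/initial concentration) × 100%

Using Ka equilibrium: x² + Ka×x - Ka×C = 0. Solving: [H⁺] = 2.7689e-04. Percent = (2.7689e-04/0.16) × 100

Percent ionization = 0.173%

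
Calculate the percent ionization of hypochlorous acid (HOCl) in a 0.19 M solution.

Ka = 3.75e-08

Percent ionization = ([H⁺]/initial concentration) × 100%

Using Ka equilibrium: x² + Ka×x - Ka×C = 0. Solving: [H⁺] = 8.4391e-05. Percent = (8.4391e-05/0.19) × 100

Percent ionization = 0.0444%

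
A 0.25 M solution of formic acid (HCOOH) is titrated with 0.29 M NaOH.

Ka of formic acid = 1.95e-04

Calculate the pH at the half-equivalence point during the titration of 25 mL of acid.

At half-equivalence [HA] = [A⁻], so Henderson-Hasselbalch gives pH = pKa = -log(1.95e-04) = 3.71.

pH = pKa = 3.71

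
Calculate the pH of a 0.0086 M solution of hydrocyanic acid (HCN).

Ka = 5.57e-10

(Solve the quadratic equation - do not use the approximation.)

x² + Ka×x - Ka×C = 0. Using quadratic formula: [H⁺] = 2.1884e-06

pH = 5.66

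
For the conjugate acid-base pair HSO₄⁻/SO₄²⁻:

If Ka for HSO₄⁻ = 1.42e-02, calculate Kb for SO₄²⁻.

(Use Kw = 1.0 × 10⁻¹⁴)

For a conjugate pair Ka × Kb = Kw, so Kb = Kw/Ka = 1.0 × 10⁻¹⁴ / 1.42e-02 = 7.04e-13.

K_b = 7.04e-13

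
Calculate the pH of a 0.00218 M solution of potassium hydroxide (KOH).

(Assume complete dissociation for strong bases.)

[OH⁻] = 0.00218 M for strong base. pOH = -log[OH⁻] = 2.66, pH = 14 - pOH

pH = 11.34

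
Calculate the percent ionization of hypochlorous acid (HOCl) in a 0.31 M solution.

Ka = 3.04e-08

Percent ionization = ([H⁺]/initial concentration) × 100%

Using Ka equilibrium: x² + Ka×x - Ka×C = 0. Solving: [H⁺] = 9.7062e-05. Percent = (9.7062e-05/0.31) × 100

Percent ionization = 0.0313%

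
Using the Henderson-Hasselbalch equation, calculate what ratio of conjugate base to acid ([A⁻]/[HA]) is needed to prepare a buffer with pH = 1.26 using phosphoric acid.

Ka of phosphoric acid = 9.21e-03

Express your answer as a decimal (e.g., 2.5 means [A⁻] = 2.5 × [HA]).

pKa = -log(9.21e-03) = 2.0357. pH = pKa + log([A⁻]/[HA]), so log([A⁻]/[HA]) = pH − pKa = 1.26 − 2.0357 = -0.7757. [A⁻]/[HA] = 10^(-0.7757) = 0.168

[A⁻]/[HA] = 0.168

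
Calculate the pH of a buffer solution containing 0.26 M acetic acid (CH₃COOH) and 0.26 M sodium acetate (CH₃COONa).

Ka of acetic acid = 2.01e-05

pKa = -log(2.01e-05) = 4.70. pH = pKa + log([A⁻]/[HA]) = 4.70 + log(0.26/0.26)

pH = 4.70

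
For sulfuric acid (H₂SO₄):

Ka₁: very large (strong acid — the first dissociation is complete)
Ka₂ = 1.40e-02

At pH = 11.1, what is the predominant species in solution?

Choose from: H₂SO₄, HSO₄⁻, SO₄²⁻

The first dissociation is complete, so H₂SO₄ itself is never the predominant species in water; pKa₂ = -log(1.40e-02) = 1.85. For a polyprotic acid the predominant species crosses at each pKa: below pKa_n the protonated form dominates, above it the deprotonated form does. At pH = 11.1, the predominant species is SO₄²⁻.

SO₄²⁻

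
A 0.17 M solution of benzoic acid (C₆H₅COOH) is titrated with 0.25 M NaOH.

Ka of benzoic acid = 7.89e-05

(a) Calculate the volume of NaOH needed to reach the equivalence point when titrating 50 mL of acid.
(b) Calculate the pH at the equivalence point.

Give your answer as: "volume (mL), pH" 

moles acid = 0.17 × 50/1000 = 0.0085 mol; V_base = moles/0.25 × 1000 = 34.0 mL. At equivalence only the conjugate base is present: [A⁻] = 0.0085/0.084 = 1.0119e-01 M. Kb = Kw/Ka = 1.27e-10; [OH⁻] = √(Kb × [A⁻]) = 3.5812e-06; pOH = 5.45; pH = 14 - pOH = 8.55.

V = 34.0 mL, pH = 8.55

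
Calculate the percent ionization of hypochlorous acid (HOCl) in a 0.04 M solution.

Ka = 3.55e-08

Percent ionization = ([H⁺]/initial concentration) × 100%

Using Ka equilibrium: x² + Ka×x - Ka×C = 0. Solving: [H⁺] = 3.7665e-05. Percent = (3.7665e-05/0.04) × 100

Percent ionization = 0.0942%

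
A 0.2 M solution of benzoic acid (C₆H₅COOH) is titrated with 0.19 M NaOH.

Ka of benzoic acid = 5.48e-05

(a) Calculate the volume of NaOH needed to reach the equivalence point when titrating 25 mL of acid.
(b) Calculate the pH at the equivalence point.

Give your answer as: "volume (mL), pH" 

moles acid = 0.2 × 25/1000 = 0.005 mol; V_base = moles/0.19 × 1000 = 26.3 mL. At equivalence only the conjugate base is present: [A⁻] = 0.005/0.051 = 9.7436e-02 M. Kb = Kw/Ka = 1.82e-10; [OH⁻] = √(Kb × [A⁻]) = 4.2167e-06; pOH = 5.38; pH = 14 - pOH = 8.62.

V = 26.3 mL, pH = 8.62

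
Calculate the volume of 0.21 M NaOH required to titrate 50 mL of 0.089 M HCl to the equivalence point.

At equivalence: moles acid = moles base. moles HCl = 0.089 × 50/1000 = 0.00445 mol. V_base = moles / 0.21 × 1000 = 21.2 mL.

V_{base} = 21.2 mL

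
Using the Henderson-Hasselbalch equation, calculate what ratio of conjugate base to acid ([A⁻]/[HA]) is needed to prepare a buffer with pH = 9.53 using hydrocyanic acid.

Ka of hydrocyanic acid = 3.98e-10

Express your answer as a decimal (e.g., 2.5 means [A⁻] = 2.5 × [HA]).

pKa = -log(3.98e-10) = 9.4001. pH = pKa + log([A⁻]/[HA]), so log([A⁻]/[HA]) = pH − pKa = 9.53 − 9.4001 = 0.1299. [A⁻]/[HA] = 10^(0.1299) = 1.35

[A⁻]/[HA] = 1.35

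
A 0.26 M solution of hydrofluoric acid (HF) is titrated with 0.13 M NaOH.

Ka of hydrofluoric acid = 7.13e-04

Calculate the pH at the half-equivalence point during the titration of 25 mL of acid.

At half-equivalence [HA] = [A⁻], so Henderson-Hasselbalch gives pH = pKa = -log(7.13e-04) = 3.15.

pH = pKa = 3.15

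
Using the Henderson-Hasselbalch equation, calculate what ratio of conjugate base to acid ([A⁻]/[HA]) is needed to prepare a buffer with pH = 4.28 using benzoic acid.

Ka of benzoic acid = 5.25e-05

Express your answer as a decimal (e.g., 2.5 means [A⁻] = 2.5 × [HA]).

pKa = -log(5.25e-05) = 4.2798. pH = pKa + log([A⁻]/[HA]), so log([A⁻]/[HA]) = pH − pKa = 4.28 − 4.2798 = 0.0002. [A⁻]/[HA] = 10^(0.0002) = 1.00

[A⁻]/[HA] = 1.00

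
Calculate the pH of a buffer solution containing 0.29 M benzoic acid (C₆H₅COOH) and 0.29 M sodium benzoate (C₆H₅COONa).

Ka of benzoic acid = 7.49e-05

pKa = -log(7.49e-05) = 4.13. pH = pKa + log([A⁻]/[HA]) = 4.13 + log(0.29/0.29)

pH = 4.13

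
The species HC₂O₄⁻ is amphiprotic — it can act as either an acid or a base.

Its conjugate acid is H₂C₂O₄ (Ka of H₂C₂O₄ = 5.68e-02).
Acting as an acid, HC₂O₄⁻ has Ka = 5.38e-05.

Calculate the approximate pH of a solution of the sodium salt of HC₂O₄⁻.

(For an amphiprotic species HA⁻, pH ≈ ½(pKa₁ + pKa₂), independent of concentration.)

pKa₁ = -log(5.68e-02) = 1.25; pKa₂ = -log(5.38e-05) = 4.27. For an amphiprotic species, pH ≈ ½(pKa₁ + pKa₂) = ½(1.25 + 4.27) = 2.76.

pH = 2.76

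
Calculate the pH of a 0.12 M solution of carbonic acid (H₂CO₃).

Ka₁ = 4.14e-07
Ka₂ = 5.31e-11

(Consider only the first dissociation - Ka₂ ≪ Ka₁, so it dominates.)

First dissociation dominates. From Ka₁ = [H⁺][HA⁻]/[H₂A], x² + Ka₁·x − Ka₁·C = 0 with C = 0.12 M and Ka₁ = 4.14e-07. Solving: [H⁺] = (−Ka₁ + √(Ka₁² + 4·Ka₁·C)) / 2 = 2.2268e-04 M. pH = -log(2.2268e-04) = 3.65.

pH = 3.65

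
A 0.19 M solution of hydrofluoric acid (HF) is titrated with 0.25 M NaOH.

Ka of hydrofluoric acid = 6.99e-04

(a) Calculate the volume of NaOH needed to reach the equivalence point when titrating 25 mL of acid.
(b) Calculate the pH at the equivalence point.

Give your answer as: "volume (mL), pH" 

moles acid = 0.19 × 25/1000 = 0.00475 mol; V_base = moles/0.25 × 1000 = 19.0 mL. At equivalence only the conjugate base is present: [A⁻] = 0.00475/0.044 = 1.0795e-01 M. Kb = Kw/Ka = 1.43e-11; [OH⁻] = √(Kb × [A⁻]) = 1.2427e-06; pOH = 5.91; pH = 14 - pOH = 8.09.

V = 19.0 mL, pH = 8.09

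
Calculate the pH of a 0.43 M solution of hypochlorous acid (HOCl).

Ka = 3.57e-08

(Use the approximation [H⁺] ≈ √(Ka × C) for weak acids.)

[H⁺] = √(Ka × C) = √(3.57e-08 × 0.43) = 1.2390e-04. pH = -log(1.2390e-04)

pH = 3.91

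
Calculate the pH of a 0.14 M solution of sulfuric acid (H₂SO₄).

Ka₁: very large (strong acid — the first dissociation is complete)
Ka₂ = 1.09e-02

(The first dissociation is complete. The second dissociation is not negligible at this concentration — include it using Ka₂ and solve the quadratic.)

First dissociation is complete: [H⁺]₀ = [HSO₄⁻]₀ = C = 0.14 M. Second dissociation HSO₄⁻ ⇌ H⁺ + SO₄²⁻: let x = [SO₄²⁻]. Ka₂ = (C + x)·x / (C − x) = 1.09e-02 → x² + (C + Ka₂)·x − Ka₂·C = 0 → x² + 0.15090·x − 1.526e-03 = 0. x = (−0.15090 + √(0.15090² + 4 × 1.526e-03)) / 2 = 9.5129e-03 M. [H⁺] = C + x = 0.14 + 9.5129e-03 = 1.4951e-01 M. pH = -log(1.4951e-01) = 0.83.

pH = 0.83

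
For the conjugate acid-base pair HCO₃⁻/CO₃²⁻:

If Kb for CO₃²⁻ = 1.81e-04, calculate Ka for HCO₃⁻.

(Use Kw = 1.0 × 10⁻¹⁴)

For a conjugate pair Ka × Kb = Kw, so Ka = Kw/Kb = 1.0 × 10⁻¹⁴ / 1.81e-04 = 5.52e-11.

K_a = 5.52e-11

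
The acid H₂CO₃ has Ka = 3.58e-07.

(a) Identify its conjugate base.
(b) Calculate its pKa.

(a) The conjugate base is formed by removing one H⁺ from H₂CO₃, giving HCO₃⁻. (b) pKa = -log(Ka) = -log(3.58e-07) = 6.45.

Conjugate base: HCO₃⁻; pK_a = 6.45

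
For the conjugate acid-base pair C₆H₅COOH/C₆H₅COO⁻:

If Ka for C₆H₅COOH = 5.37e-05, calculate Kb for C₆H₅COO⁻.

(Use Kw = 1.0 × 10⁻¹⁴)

For a conjugate pair Ka × Kb = Kw, so Kb = Kw/Ka = 1.0 × 10⁻¹⁴ / 5.37e-05 = 1.86e-10.

K_b = 1.86e-10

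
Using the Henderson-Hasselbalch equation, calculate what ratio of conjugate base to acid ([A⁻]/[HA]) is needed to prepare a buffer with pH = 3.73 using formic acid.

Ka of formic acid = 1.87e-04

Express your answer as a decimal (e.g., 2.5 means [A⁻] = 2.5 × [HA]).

pKa = -log(1.87e-04) = 3.7282. pH = pKa + log([A⁻]/[HA]), so log([A⁻]/[HA]) = pH − pKa = 3.73 − 3.7282 = 0.0018. [A⁻]/[HA] = 10^(0.0018) = 1.00

[A⁻]/[HA] = 1.00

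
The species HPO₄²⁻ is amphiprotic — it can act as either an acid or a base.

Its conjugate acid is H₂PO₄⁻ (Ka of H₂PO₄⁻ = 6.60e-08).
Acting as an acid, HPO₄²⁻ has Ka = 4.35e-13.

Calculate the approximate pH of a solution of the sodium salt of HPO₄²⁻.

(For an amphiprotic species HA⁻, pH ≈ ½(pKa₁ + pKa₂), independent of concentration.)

pKa₁ = -log(6.60e-08) = 7.18; pKa₂ = -log(4.35e-13) = 12.36. For an amphiprotic species, pH ≈ ½(pKa₁ + pKa₂) = ½(7.18 + 12.36) = 9.77.

pH = 9.77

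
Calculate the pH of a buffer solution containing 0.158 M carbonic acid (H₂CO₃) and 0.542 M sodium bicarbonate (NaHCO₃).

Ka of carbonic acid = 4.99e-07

pKa = -log(4.99e-07) = 6.30. pH = pKa + log([A⁻]/[HA]) = 6.30 + log(0.542/0.158)

pH = 6.84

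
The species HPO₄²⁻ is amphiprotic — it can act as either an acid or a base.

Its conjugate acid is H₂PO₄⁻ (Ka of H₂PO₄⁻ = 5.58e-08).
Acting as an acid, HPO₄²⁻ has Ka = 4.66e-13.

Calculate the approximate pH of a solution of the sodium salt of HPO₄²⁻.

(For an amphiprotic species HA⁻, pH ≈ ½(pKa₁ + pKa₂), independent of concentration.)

pKa₁ = -log(5.58e-08) = 7.25; pKa₂ = -log(4.66e-13) = 12.33. For an amphiprotic species, pH ≈ ½(pKa₁ + pKa₂) = ½(7.25 + 12.33) = 9.79.

pH = 9.79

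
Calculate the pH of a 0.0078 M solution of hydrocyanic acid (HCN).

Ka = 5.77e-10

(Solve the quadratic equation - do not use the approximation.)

x² + Ka×x - Ka×C = 0. Using quadratic formula: [H⁺] = 2.1212e-06

pH = 5.67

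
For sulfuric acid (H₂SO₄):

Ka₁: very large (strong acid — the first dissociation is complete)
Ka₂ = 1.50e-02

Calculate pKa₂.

pKa₂ = -log(Ka₂) = -log(1.50e-02) = 1.82.

pK_{a2} = 1.82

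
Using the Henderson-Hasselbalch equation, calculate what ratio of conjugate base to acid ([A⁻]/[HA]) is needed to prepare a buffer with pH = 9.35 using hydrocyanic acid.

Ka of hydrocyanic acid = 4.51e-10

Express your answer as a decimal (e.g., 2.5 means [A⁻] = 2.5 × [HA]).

pKa = -log(4.51e-10) = 9.3458. pH = pKa + log([A⁻]/[HA]), so log([A⁻]/[HA]) = pH − pKa = 9.35 − 9.3458 = 0.0042. [A⁻]/[HA] = 10^(0.0042) = 1.01

[A⁻]/[HA] = 1.01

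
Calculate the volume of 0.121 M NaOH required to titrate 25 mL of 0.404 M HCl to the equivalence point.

At equivalence: moles acid = moles base. moles HCl = 0.404 × 25/1000 = 0.0101 mol. V_base = moles / 0.121 × 1000 = 83.5 mL.

V_{base} = 83.5 mL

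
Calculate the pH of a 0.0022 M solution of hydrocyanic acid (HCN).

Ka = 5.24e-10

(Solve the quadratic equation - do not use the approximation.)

x² + Ka×x - Ka×C = 0. Using quadratic formula: [H⁺] = 1.0734e-06

pH = 5.97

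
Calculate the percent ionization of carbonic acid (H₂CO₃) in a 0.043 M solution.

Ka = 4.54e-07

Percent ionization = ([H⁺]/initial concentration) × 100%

Using Ka equilibrium: x² + Ka×x - Ka×C = 0. Solving: [H⁺] = 1.3949e-04. Percent = (1.3949e-04/0.043) × 100

Percent ionization = 0.324%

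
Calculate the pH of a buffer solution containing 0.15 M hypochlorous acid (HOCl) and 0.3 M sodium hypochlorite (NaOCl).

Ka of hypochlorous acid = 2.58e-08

pKa = -log(2.58e-08) = 7.59. pH = pKa + log([A⁻]/[HA]) = 7.59 + log(0.3/0.15)

pH = 7.89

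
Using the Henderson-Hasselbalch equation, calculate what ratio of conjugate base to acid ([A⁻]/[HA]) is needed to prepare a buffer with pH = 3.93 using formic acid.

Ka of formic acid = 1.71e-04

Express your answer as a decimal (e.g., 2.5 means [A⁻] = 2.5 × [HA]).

pKa = -log(1.71e-04) = 3.7670. pH = pKa + log([A⁻]/[HA]), so log([A⁻]/[HA]) = pH − pKa = 3.93 − 3.7670 = 0.1630. [A⁻]/[HA] = 10^(0.1630) = 1.46

[A⁻]/[HA] = 1.46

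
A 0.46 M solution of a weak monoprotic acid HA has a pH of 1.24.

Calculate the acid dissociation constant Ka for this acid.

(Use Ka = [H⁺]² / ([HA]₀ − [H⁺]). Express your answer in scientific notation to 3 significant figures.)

[H⁺] = 10^(−pH) = 10^(−1.24) = 5.754e-02 M. For HA ⇌ H⁺ + A⁻, Ka = [H⁺][A⁻]/[HA] = [H⁺]² / ([HA]₀ − [H⁺]) = (5.754e-02)² / (0.46 − 5.754e-02) = 8.23e-03.

K_a = 8.23e-03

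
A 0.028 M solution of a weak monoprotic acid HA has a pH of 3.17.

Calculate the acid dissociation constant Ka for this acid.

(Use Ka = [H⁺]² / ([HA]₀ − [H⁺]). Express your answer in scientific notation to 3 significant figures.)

[H⁺] = 10^(−pH) = 10^(−3.17) = 6.761e-04 M. For HA ⇌ H⁺ + A⁻, Ka = [H⁺][A⁻]/[HA] = [H⁺]² / ([HA]₀ − [H⁺]) = (6.761e-04)² / (0.028 − 6.761e-04) = 1.67e-05.

K_a = 1.67e-05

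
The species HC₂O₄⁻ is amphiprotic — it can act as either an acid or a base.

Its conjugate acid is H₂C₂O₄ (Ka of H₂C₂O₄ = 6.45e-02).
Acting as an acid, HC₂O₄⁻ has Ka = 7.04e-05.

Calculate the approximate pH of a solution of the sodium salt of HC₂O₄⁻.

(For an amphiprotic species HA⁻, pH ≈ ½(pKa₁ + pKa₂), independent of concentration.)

pKa₁ = -log(6.45e-02) = 1.19; pKa₂ = -log(7.04e-05) = 4.15. For an amphiprotic species, pH ≈ ½(pKa₁ + pKa₂) = ½(1.19 + 4.15) = 2.67.

pH = 2.67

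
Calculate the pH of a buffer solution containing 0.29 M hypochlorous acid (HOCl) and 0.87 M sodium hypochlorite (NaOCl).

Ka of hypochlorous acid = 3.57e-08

pKa = -log(3.57e-08) = 7.45. pH = pKa + log([A⁻]/[HA]) = 7.45 + log(0.87/0.29)

pH = 7.92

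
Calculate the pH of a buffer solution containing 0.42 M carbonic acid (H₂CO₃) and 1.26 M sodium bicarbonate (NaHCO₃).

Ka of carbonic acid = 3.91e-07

pKa = -log(3.91e-07) = 6.41. pH = pKa + log([A⁻]/[HA]) = 6.41 + log(1.26/0.42)

pH = 6.88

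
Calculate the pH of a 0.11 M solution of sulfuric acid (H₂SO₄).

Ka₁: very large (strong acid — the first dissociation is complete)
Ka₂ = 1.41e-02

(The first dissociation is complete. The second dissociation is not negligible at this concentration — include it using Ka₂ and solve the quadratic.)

First dissociation is complete: [H⁺]₀ = [HSO₄⁻]₀ = C = 0.11 M. Second dissociation HSO₄⁻ ⇌ H⁺ + SO₄²⁻: let x = [SO₄²⁻]. Ka₂ = (C + x)·x / (C − x) = 1.41e-02 → x² + (C + Ka₂)·x − Ka₂·C = 0 → x² + 0.12410·x − 1.551e-03 = 0. x = (−0.12410 + √(0.12410² + 4 × 1.551e-03)) / 2 = 1.1443e-02 M. [H⁺] = C + x = 0.11 + 1.1443e-02 = 1.2144e-01 M. pH = -log(1.2144e-01) = 0.92.

pH = 0.92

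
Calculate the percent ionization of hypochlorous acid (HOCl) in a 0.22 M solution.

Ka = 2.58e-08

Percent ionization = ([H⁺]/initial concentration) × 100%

Using Ka equilibrium: x² + Ka×x - Ka×C = 0. Solving: [H⁺] = 7.5326e-05. Percent = (7.5326e-05/0.22) × 100

Percent ionization = 0.0342%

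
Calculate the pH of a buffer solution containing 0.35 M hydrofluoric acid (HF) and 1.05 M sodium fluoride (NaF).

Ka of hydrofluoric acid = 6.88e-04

pKa = -log(6.88e-04) = 3.16. pH = pKa + log([A⁻]/[HA]) = 3.16 + log(1.05/0.35)

pH = 3.64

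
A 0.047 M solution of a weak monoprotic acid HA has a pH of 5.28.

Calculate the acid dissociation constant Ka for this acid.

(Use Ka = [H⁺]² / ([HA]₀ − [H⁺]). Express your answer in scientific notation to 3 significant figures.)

[H⁺] = 10^(−pH) = 10^(−5.28) = 5.248e-06 M. For HA ⇌ H⁺ + A⁻, Ka = [H⁺][A⁻]/[HA] = [H⁺]² / ([HA]₀ − [H⁺]) = (5.248e-06)² / (0.047 − 5.248e-06) = 5.86e-10.

K_a = 5.86e-10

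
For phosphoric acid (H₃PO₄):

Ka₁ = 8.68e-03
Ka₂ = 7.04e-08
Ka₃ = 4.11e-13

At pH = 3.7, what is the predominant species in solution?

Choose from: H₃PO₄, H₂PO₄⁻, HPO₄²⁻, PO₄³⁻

pKa₁ = 2.06, pKa₂ = 7.15, pKa₃ = 12.39. For a polyprotic acid the predominant species crosses at each pKa: below pKa_n the protonated form dominates, above it the deprotonated form does. At pH = 3.7, the predominant species is H₂PO₄⁻.

H₂PO₄⁻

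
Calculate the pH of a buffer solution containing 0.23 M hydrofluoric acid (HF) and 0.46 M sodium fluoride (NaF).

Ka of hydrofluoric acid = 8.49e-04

pKa = -log(8.49e-04) = 3.07. pH = pKa + log([A⁻]/[HA]) = 3.07 + log(0.46/0.23)

pH = 3.37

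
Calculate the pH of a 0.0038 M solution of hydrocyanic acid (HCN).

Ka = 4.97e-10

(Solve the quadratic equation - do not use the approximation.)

x² + Ka×x - Ka×C = 0. Using quadratic formula: [H⁺] = 1.3740e-06

pH = 5.86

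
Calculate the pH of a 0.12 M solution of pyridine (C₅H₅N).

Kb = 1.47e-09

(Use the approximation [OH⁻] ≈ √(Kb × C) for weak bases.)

[OH⁻] = √(Kb × C) = √(1.47e-09 × 0.12) = 1.3282e-05. pOH = 4.88, pH = 14 - pOH

pH = 9.12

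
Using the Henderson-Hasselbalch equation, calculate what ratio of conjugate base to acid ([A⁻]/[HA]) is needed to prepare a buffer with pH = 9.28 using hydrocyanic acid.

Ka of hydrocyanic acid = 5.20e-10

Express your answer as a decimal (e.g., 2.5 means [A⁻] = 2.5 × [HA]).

pKa = -log(5.20e-10) = 9.2840. pH = pKa + log([A⁻]/[HA]), so log([A⁻]/[HA]) = pH − pKa = 9.28 − 9.2840 = -0.0040. [A⁻]/[HA] = 10^(-0.0040) = 0.991

[A⁻]/[HA] = 0.991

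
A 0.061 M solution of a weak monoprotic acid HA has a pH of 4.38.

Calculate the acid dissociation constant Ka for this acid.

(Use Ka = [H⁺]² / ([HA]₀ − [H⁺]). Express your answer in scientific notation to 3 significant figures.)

[H⁺] = 10^(−pH) = 10^(−4.38) = 4.169e-05 M. For HA ⇌ H⁺ + A⁻, Ka = [H⁺][A⁻]/[HA] = [H⁺]² / ([HA]₀ − [H⁺]) = (4.169e-05)² / (0.061 − 4.169e-05) = 2.85e-08.

K_a = 2.85e-08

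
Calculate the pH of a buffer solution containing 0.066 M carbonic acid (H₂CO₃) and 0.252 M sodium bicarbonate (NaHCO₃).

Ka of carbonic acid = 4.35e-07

pKa = -log(4.35e-07) = 6.36. pH = pKa + log([A⁻]/[HA]) = 6.36 + log(0.252/0.066)

pH = 6.94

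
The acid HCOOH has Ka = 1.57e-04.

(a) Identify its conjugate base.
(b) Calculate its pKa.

(a) The conjugate base is formed by removing one H⁺ from HCOOH, giving HCOO⁻. (b) pKa = -log(Ka) = -log(1.57e-04) = 3.80.

Conjugate base: HCOO⁻; pK_a = 3.80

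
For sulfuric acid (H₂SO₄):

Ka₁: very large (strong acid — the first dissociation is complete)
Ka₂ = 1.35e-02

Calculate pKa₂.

pKa₂ = -log(Ka₂) = -log(1.35e-02) = 1.87.

pK_{a2} = 1.87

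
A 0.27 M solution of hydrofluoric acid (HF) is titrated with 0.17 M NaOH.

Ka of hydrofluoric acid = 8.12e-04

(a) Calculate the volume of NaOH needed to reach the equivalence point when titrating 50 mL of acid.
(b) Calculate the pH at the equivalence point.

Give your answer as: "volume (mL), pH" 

moles acid = 0.27 × 50/1000 = 0.0135 mol; V_base = moles/0.17 × 1000 = 79.4 mL. At equivalence only the conjugate base is present: [A⁻] = 0.0135/0.129 = 1.0432e-01 M. Kb = Kw/Ka = 1.23e-11; [OH⁻] = √(Kb × [A⁻]) = 1.1334e-06; pOH = 5.95; pH = 14 - pOH = 8.05.

V = 79.4 mL, pH = 8.05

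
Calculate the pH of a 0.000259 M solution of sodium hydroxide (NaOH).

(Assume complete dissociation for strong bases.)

[OH⁻] = 0.000259 M for strong base. pOH = -log[OH⁻] = 3.59, pH = 14 - pOH

pH = 10.41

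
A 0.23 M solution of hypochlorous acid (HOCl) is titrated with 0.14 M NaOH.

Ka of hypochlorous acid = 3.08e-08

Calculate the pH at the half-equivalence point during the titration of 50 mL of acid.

At half-equivalence [HA] = [A⁻], so Henderson-Hasselbalch gives pH = pKa = -log(3.08e-08) = 7.51.

pH = pKa = 7.51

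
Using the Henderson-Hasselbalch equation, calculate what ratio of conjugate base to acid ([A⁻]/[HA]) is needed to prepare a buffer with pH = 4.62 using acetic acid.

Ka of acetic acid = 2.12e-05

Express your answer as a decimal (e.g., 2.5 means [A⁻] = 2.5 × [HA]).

pKa = -log(2.12e-05) = 4.6737. pH = pKa + log([A⁻]/[HA]), so log([A⁻]/[HA]) = pH − pKa = 4.62 − 4.6737 = -0.0537. [A⁻]/[HA] = 10^(-0.0537) = 0.884

[A⁻]/[HA] = 0.884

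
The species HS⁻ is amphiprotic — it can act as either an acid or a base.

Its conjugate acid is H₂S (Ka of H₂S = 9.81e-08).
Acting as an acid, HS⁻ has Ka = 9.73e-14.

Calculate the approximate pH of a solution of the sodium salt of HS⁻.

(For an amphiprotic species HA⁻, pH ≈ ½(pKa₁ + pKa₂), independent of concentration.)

pKa₁ = -log(9.81e-08) = 7.01; pKa₂ = -log(9.73e-14) = 13.01. For an amphiprotic species, pH ≈ ½(pKa₁ + pKa₂) = ½(7.01 + 13.01) = 10.01.

pH = 10.01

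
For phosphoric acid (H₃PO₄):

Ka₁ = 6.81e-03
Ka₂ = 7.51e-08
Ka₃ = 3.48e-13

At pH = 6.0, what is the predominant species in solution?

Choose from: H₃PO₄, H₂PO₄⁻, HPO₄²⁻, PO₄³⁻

pKa₁ = 2.17, pKa₂ = 7.12, pKa₃ = 12.46. For a polyprotic acid the predominant species crosses at each pKa: below pKa_n the protonated form dominates, above it the deprotonated form does. At pH = 6.0, the predominant species is H₂PO₄⁻.

H₂PO₄⁻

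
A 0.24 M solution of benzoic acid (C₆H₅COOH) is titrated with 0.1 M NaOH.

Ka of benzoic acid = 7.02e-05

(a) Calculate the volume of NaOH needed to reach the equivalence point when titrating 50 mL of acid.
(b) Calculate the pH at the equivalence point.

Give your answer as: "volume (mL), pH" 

moles acid = 0.24 × 50/1000 = 0.012 mol; V_base = moles/0.1 × 1000 = 120.0 mL. At equivalence only the conjugate base is present: [A⁻] = 0.012/0.170 = 7.0588e-02 M. Kb = Kw/Ka = 1.42e-10; [OH⁻] = √(Kb × [A⁻]) = 3.1710e-06; pOH = 5.50; pH = 14 - pOH = 8.50.

V = 120.0 mL, pH = 8.50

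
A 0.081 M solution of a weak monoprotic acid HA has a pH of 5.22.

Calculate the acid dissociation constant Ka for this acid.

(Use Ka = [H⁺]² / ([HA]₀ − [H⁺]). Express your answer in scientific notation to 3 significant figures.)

[H⁺] = 10^(−pH) = 10^(−5.22) = 6.026e-06 M. For HA ⇌ H⁺ + A⁻, Ka = [H⁺][A⁻]/[HA] = [H⁺]² / ([HA]₀ − [H⁺]) = (6.026e-06)² / (0.081 − 6.026e-06) = 4.48e-10.

K_a = 4.48e-10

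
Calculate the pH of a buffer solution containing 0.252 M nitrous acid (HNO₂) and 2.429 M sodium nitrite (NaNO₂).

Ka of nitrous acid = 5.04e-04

pKa = -log(5.04e-04) = 3.30. pH = pKa + log([A⁻]/[HA]) = 3.30 + log(2.429/0.252)

pH = 4.28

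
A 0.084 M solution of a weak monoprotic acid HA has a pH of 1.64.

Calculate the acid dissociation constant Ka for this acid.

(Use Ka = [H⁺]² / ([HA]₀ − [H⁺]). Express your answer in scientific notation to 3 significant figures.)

[H⁺] = 10^(−pH) = 10^(−1.64) = 2.291e-02 M. For HA ⇌ H⁺ + A⁻, Ka = [H⁺][A⁻]/[HA] = [H⁺]² / ([HA]₀ − [H⁺]) = (2.291e-02)² / (0.084 − 2.291e-02) = 8.59e-03.

K_a = 8.59e-03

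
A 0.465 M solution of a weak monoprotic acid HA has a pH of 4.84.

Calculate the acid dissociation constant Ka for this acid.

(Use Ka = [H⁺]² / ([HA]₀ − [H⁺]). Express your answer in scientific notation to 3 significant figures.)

[H⁺] = 10^(−pH) = 10^(−4.84) = 1.445e-05 M. For HA ⇌ H⁺ + A⁻, Ka = [H⁺][A⁻]/[HA] = [H⁺]² / ([HA]₀ − [H⁺]) = (1.445e-05)² / (0.465 − 1.445e-05) = 4.49e-10.

K_a = 4.49e-10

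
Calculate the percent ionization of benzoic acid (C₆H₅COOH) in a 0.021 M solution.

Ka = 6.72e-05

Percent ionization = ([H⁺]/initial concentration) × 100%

Using Ka equilibrium: x² + Ka×x - Ka×C = 0. Solving: [H⁺] = 1.1548e-03. Percent = (1.1548e-03/0.021) × 100

Percent ionization = 5.5%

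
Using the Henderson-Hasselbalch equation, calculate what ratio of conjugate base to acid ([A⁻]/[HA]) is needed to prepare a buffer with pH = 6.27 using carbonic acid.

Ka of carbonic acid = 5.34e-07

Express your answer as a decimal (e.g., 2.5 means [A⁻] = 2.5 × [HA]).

pKa = -log(5.34e-07) = 6.2725. pH = pKa + log([A⁻]/[HA]), so log([A⁻]/[HA]) = pH − pKa = 6.27 − 6.2725 = -0.0025. [A⁻]/[HA] = 10^(-0.0025) = 0.994

[A⁻]/[HA] = 0.994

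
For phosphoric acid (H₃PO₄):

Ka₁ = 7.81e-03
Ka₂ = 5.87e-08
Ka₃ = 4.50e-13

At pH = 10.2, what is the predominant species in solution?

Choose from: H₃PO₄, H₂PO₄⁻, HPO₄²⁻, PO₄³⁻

pKa₁ = 2.11, pKa₂ = 7.23, pKa₃ = 12.35. For a polyprotic acid the predominant species crosses at each pKa: below pKa_n the protonated form dominates, above it the deprotonated form does. At pH = 10.2, the predominant species is HPO₄²⁻.

HPO₄²⁻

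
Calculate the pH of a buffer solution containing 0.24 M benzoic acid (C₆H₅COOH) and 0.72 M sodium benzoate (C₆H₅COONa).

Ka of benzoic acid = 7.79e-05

pKa = -log(7.79e-05) = 4.11. pH = pKa + log([A⁻]/[HA]) = 4.11 + log(0.72/0.24)

pH = 4.59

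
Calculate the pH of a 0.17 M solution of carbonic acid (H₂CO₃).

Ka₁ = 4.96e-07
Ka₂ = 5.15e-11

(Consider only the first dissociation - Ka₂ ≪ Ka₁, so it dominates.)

First dissociation dominates. From Ka₁ = [H⁺][HA⁻]/[H₂A], x² + Ka₁·x − Ka₁·C = 0 with C = 0.17 M and Ka₁ = 4.96e-07. Solving: [H⁺] = (−Ka₁ + √(Ka₁² + 4·Ka₁·C)) / 2 = 2.9013e-04 M. pH = -log(2.9013e-04) = 3.54.

pH = 3.54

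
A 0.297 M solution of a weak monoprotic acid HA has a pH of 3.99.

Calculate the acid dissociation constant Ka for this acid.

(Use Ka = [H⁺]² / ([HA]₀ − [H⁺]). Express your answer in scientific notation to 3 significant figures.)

[H⁺] = 10^(−pH) = 10^(−3.99) = 1.023e-04 M. For HA ⇌ H⁺ + A⁻, Ka = [H⁺][A⁻]/[HA] = [H⁺]² / ([HA]₀ − [H⁺]) = (1.023e-04)² / (0.297 − 1.023e-04) = 3.53e-08.

K_a = 3.53e-08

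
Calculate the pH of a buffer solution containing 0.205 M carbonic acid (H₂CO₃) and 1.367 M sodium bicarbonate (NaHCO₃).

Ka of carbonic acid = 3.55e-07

pKa = -log(3.55e-07) = 6.45. pH = pKa + log([A⁻]/[HA]) = 6.45 + log(1.367/0.205)

pH = 7.27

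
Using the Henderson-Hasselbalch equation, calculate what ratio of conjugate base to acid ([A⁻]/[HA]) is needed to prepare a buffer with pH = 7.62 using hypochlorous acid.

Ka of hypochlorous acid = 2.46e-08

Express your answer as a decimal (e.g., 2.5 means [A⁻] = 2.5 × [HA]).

pKa = -log(2.46e-08) = 7.6091. pH = pKa + log([A⁻]/[HA]), so log([A⁻]/[HA]) = pH − pKa = 7.62 − 7.6091 = 0.0109. [A⁻]/[HA] = 10^(0.0109) = 1.03

[A⁻]/[HA] = 1.03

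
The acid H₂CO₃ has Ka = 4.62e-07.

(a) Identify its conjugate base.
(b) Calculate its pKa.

(a) The conjugate base is formed by removing one H⁺ from H₂CO₃, giving HCO₃⁻. (b) pKa = -log(Ka) = -log(4.62e-07) = 6.34.

Conjugate base: HCO₃⁻; pK_a = 6.34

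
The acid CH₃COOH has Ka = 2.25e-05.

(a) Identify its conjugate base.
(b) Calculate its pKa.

(a) The conjugate base is formed by removing one H⁺ from CH₃COOH, giving CH₃COO⁻. (b) pKa = -log(Ka) = -log(2.25e-05) = 4.65.

Conjugate base: CH₃COO⁻; pK_a = 4.65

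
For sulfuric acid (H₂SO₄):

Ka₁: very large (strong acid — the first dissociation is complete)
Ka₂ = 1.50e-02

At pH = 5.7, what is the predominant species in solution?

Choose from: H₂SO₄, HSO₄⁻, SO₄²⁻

The first dissociation is complete, so H₂SO₄ itself is never the predominant species in water; pKa₂ = -log(1.50e-02) = 1.82. For a polyprotic acid the predominant species crosses at each pKa: below pKa_n the protonated form dominates, above it the deprotonated form does. At pH = 5.7, the predominant species is SO₄²⁻.

SO₄²⁻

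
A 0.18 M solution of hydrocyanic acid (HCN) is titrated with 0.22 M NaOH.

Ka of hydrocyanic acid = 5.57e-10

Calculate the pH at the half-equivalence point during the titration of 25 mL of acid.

At half-equivalence [HA] = [A⁻], so Henderson-Hasselbalch gives pH = pKa = -log(5.57e-10) = 9.25.

pH = pKa = 9.25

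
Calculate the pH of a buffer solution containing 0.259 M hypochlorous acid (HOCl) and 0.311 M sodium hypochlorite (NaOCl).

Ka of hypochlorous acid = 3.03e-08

pKa = -log(3.03e-08) = 7.52. pH = pKa + log([A⁻]/[HA]) = 7.52 + log(0.311/0.259)

pH = 7.60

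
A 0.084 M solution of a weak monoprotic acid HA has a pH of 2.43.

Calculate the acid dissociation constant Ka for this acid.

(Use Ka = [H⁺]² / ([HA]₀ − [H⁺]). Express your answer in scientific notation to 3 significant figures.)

[H⁺] = 10^(−pH) = 10^(−2.43) = 3.715e-03 M. For HA ⇌ H⁺ + A⁻, Ka = [H⁺][A⁻]/[HA] = [H⁺]² / ([HA]₀ − [H⁺]) = (3.715e-03)² / (0.084 − 3.715e-03) = 1.72e-04.

K_a = 1.72e-04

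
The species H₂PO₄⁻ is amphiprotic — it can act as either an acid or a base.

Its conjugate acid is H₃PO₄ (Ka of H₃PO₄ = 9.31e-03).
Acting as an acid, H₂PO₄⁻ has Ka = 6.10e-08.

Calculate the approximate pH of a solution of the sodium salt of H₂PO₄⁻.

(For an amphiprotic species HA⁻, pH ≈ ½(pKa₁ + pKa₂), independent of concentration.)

pKa₁ = -log(9.31e-03) = 2.03; pKa₂ = -log(6.10e-08) = 7.21. For an amphiprotic species, pH ≈ ½(pKa₁ + pKa₂) = ½(2.03 + 7.21) = 4.62.

pH = 4.62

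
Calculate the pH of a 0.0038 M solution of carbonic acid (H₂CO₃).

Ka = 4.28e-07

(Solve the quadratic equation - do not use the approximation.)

x² + Ka×x - Ka×C = 0. Using quadratic formula: [H⁺] = 4.0115e-05

pH = 4.40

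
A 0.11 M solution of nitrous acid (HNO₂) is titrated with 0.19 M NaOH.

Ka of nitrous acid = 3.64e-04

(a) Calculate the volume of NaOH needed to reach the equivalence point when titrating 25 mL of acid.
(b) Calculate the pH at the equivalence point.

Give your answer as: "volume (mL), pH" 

moles acid = 0.11 × 25/1000 = 0.00275 mol; V_base = moles/0.19 × 1000 = 14.5 mL. At equivalence only the conjugate base is present: [A⁻] = 0.00275/0.039 = 6.9667e-02 M. Kb = Kw/Ka = 2.75e-11; [OH⁻] = √(Kb × [A⁻]) = 1.3834e-06; pOH = 5.86; pH = 14 - pOH = 8.14.

V = 14.5 mL, pH = 8.14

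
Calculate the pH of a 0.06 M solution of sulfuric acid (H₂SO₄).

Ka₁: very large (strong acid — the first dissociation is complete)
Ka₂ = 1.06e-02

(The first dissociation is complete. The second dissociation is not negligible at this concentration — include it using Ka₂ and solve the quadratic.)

First dissociation is complete: [H⁺]₀ = [HSO₄⁻]₀ = C = 0.06 M. Second dissociation HSO₄⁻ ⇌ H⁺ + SO₄²⁻: let x = [SO₄²⁻]. Ka₂ = (C + x)·x / (C − x) = 1.06e-02 → x² + (C + Ka₂)·x − Ka₂·C = 0 → x² + 0.07060·x − 6.360e-04 = 0. x = (−0.07060 + √(0.07060² + 4 × 6.360e-04)) / 2 = 8.0831e-03 M. [H⁺] = C + x = 0.06 + 8.0831e-03 = 6.8083e-02 M. pH = -log(6.8083e-02) = 1.17.

pH = 1.17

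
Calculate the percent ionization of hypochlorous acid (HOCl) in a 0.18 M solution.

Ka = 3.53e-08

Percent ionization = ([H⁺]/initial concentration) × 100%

Using Ka equilibrium: x² + Ka×x - Ka×C = 0. Solving: [H⁺] = 7.9694e-05. Percent = (7.9694e-05/0.18) × 100

Percent ionization = 0.0443%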